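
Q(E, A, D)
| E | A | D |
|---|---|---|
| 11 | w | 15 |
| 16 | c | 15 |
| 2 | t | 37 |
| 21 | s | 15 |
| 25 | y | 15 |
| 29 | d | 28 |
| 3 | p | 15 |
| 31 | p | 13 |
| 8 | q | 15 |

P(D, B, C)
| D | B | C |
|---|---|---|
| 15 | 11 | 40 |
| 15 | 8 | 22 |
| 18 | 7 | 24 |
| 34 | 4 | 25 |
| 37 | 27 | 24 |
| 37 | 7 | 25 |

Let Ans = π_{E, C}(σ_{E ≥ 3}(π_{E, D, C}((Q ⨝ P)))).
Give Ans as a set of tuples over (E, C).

Natural join on D: {(11, w, 15, 11, 40), (11, w, 15, 8, 22), (16, c, 15, 11, 40), (16, c, 15, 8, 22), (2, t, 37, 27, 24), (2, t, 37, 7, 25), (21, s, 15, 11, 40), (21, s, 15, 8, 22), (25, y, 15, 11, 40), (25, y, 15, 8, 22), (3, p, 15, 11, 40), (3, p, 15, 8, 22), (8, q, 15, 11, 40), (8, q, 15, 8, 22)}
π[E, D, C]: project onto (E, D, C) → {(11, 15, 22), (11, 15, 40), (16, 15, 22), (16, 15, 40), (2, 37, 24), (2, 37, 25), (21, 15, 22), (21, 15, 40), (25, 15, 22), (25, 15, 40), (3, 15, 22), (3, 15, 40), (8, 15, 22), (8, 15, 40)}
Selection E ≥ 3: {(11, 15, 22), (11, 15, 40), (16, 15, 22), (16, 15, 40), (21, 15, 22), (21, 15, 40), (25, 15, 22), (25, 15, 40), (3, 15, 22), (3, 15, 40), (8, 15, 22), (8, 15, 40)}
π[E, C]: project onto (E, C) → {(11, 22), (11, 40), (16, 22), (16, 40), (21, 22), (21, 40), (25, 22), (25, 40), (3, 22), (3, 40), (8, 22), (8, 40)}

{(11, 22), (11, 40), (16, 22), (16, 40), (21, 22), (21, 40), (25, 22), (25, 40), (3, 22), (3, 40), (8, 22), (8, 40)}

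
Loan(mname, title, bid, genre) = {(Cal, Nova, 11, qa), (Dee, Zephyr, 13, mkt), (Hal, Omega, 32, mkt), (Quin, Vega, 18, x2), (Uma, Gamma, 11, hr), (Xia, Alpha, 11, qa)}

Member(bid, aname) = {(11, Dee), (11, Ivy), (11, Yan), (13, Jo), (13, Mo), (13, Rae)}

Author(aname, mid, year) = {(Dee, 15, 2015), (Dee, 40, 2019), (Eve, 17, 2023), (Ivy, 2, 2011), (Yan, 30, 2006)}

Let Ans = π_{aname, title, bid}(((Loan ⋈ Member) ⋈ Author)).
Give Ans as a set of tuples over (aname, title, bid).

{(Dee, Alpha, 11), (Dee, Gamma, 11), (Dee, Nova, 11), (Ivy, Alpha, 11), (Ivy, Gamma, 11), (Ivy, Nova, 11), (Yan, Alpha, 11), (Yan, Gamma, 11), (Yan, Nova, 11)}

Loan ⋈ Member (natural join on bid): {(Cal, Nova, 11, qa, Dee), (Cal, Nova, 11, qa, Ivy), (Cal, Nova, 11, qa, Yan), (Dee, Zephyr, 13, mkt, Jo), (Dee, Zephyr, 13, mkt, Mo), (Dee, Zephyr, 13, mkt, Rae), (Uma, Gamma, 11, hr, Dee), (Uma, Gamma, 11, hr, Ivy), (Uma, Gamma, 11, hr, Yan), (Xia, Alpha, 11, qa, Dee), (Xia, Alpha, 11, qa, Ivy), (Xia, Alpha, 11, qa, Yan)}
(Loan ⋈ Member) ⋈ Author (natural join on aname): {(Cal, Nova, 11, qa, Dee, 15, 2015), (Cal, Nova, 11, qa, Dee, 40, 2019), (Cal, Nova, 11, qa, Ivy, 2, 2011), (Cal, Nova, 11, qa, Yan, 30, 2006), (Uma, Gamma, 11, hr, Dee, 15, 2015), (Uma, Gamma, 11, hr, Dee, 40, 2019), (Uma, Gamma, 11, hr, Ivy, 2, 2011), (Uma, Gamma, 11, hr, Yan, 30, 2006), (Xia, Alpha, 11, qa, Dee, 15, 2015), (Xia, Alpha, 11, qa, Dee, 40, 2019), (Xia, Alpha, 11, qa, Ivy, 2, 2011), (Xia, Alpha, 11, qa, Yan, 30, 2006)}
π[aname, title, bid]: project onto (aname, title, bid) (3 duplicate(s) eliminated) → {(Dee, Alpha, 11), (Dee, Gamma, 11), (Dee, Nova, 11), (Ivy, Alpha, 11), (Ivy, Gamma, 11), (Ivy, Nova, 11), (Yan, Alpha, 11), (Yan, Gamma, 11), (Yan, Nova, 11)}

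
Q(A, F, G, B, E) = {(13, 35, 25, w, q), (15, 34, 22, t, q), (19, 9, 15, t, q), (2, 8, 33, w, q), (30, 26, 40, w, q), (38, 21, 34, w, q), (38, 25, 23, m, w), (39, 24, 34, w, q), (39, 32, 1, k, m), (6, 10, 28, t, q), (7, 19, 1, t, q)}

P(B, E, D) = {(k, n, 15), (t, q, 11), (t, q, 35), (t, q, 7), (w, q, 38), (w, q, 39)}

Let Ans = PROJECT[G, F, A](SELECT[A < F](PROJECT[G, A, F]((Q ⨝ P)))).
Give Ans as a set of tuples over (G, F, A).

{(1, 19, 7), (22, 34, 15), (25, 35, 13), (28, 10, 6), (33, 8, 2)}

Natural join on B, E: {(13, 35, 25, w, q, 38), (13, 35, 25, w, q, 39), (15, 34, 22, t, q, 11), (15, 34, 22, t, q, 35), (15, 34, 22, t, q, 7), (19, 9, 15, t, q, 11), (19, 9, 15, t, q, 35), (19, 9, 15, t, q, 7), (2, 8, 33, w, q, 38), (2, 8, 33, w, q, 39), (30, 26, 40, w, q, 38), (30, 26, 40, w, q, 39), (38, 21, 34, w, q, 38), (38, 21, 34, w, q, 39), (39, 24, 34, w, q, 38), (39, 24, 34, w, q, 39), (6, 10, 28, t, q, 11), (6, 10, 28, t, q, 35), (6, 10, 28, t, q, 7), (7, 19, 1, t, q, 11), (7, 19, 1, t, q, 35), (7, 19, 1, t, q, 7)}
π_{G, A, F} gives {(1, 7, 19), (15, 19, 9), (22, 15, 34), (25, 13, 35), (28, 6, 10), (33, 2, 8), (34, 38, 21), (34, 39, 24), (40, 30, 26)} (13 duplicate(s) eliminated).
Filtering on A < F leaves {(1, 7, 19), (22, 15, 34), (25, 13, 35), (28, 6, 10), (33, 2, 8)}.
π_{G, F, A} gives {(1, 19, 7), (22, 34, 15), (25, 35, 13), (28, 10, 6), (33, 8, 2)}.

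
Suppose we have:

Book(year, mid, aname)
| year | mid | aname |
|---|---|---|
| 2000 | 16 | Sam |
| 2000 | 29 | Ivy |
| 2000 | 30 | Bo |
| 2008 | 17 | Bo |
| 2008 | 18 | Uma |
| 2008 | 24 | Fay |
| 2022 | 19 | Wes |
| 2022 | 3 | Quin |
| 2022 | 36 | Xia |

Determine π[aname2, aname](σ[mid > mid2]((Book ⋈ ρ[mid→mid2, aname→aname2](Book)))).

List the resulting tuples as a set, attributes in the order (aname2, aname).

ρ[mid→mid2, aname→aname2]: schema becomes (year, mid2, aname2); tuples unchanged.
Natural join on year: {(2000, 16, Sam, 16, Sam), (2000, 16, Sam, 29, Ivy), (2000, 16, Sam, 30, Bo), (2000, 29, Ivy, 16, Sam), (2000, 29, Ivy, 29, Ivy), (2000, 29, Ivy, 30, Bo), (2000, 30, Bo, 16, Sam), (2000, 30, Bo, 29, Ivy), (2000, 30, Bo, 30, Bo), (2008, 17, Bo, 17, Bo), (2008, 17, Bo, 18, Uma), (2008, 17, Bo, 24, Fay), (2008, 18, Uma, 17, Bo), (2008, 18, Uma, 18, Uma), (2008, 18, Uma, 24, Fay), (2008, 24, Fay, 17, Bo), (2008, 24, Fay, 18, Uma), (2008, 24, Fay, 24, Fay), (2022, 19, Wes, 19, Wes), (2022, 19, Wes, 3, Quin), (2022, 19, Wes, 36, Xia), (2022, 3, Quin, 19, Wes), (2022, 3, Quin, 3, Quin), (2022, 3, Quin, 36, Xia), (2022, 36, Xia, 19, Wes), (2022, 36, Xia, 3, Quin), (2022, 36, Xia, 36, Xia)}
Apply σ_{mid > mid2}; surviving tuples: {(2000, 29, Ivy, 16, Sam), (2000, 30, Bo, 16, Sam), (2000, 30, Bo, 29, Ivy), (2008, 18, Uma, 17, Bo), (2008, 24, Fay, 17, Bo), (2008, 24, Fay, 18, Uma), (2022, 19, Wes, 3, Quin), (2022, 36, Xia, 19, Wes), (2022, 36, Xia, 3, Quin)}
Projecting to aname2, aname: {(Bo, Fay), (Bo, Uma), (Ivy, Bo), (Quin, Wes), (Quin, Xia), (Sam, Bo), (Sam, Ivy), (Uma, Fay), (Wes, Xia)}

{(Bo, Fay), (Bo, Uma), (Ivy, Bo), (Quin, Wes), (Quin, Xia), (Sam, Bo), (Sam, Ivy), (Uma, Fay), (Wes, Xia)}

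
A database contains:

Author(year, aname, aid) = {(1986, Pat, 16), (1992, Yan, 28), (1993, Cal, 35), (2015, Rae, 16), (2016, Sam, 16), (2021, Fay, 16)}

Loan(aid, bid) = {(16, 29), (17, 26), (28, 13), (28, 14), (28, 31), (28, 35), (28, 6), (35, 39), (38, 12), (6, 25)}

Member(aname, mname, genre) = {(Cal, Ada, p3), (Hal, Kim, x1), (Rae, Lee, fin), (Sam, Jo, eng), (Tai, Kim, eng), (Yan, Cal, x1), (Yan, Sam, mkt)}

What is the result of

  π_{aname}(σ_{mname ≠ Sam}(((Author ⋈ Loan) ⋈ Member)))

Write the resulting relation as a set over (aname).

{Cal, Rae, Sam, Yan}

Author ⋈ Loan (natural join on aid): {(1986, Pat, 16, 29), (1992, Yan, 28, 13), (1992, Yan, 28, 14), (1992, Yan, 28, 31), (1992, Yan, 28, 35), (1992, Yan, 28, 6), (1993, Cal, 35, 39), (2015, Rae, 16, 29), (2016, Sam, 16, 29), (2021, Fay, 16, 29)}
(Author ⋈ Loan) ⋈ Member (natural join on aname): {(1992, Yan, 28, 13, Cal, x1), (1992, Yan, 28, 13, Sam, mkt), (1992, Yan, 28, 14, Cal, x1), (1992, Yan, 28, 14, Sam, mkt), (1992, Yan, 28, 31, Cal, x1), (1992, Yan, 28, 31, Sam, mkt), (1992, Yan, 28, 35, Cal, x1), (1992, Yan, 28, 35, Sam, mkt), (1992, Yan, 28, 6, Cal, x1), (1992, Yan, 28, 6, Sam, mkt), (1993, Cal, 35, 39, Ada, p3), (2015, Rae, 16, 29, Lee, fin), (2016, Sam, 16, 29, Jo, eng)}
σ[mname ≠ Sam]: keep tuples satisfying mname ≠ Sam → {(1992, Yan, 28, 13, Cal, x1), (1992, Yan, 28, 14, Cal, x1), (1992, Yan, 28, 31, Cal, x1), (1992, Yan, 28, 35, Cal, x1), (1992, Yan, 28, 6, Cal, x1), (1993, Cal, 35, 39, Ada, p3), (2015, Rae, 16, 29, Lee, fin), (2016, Sam, 16, 29, Jo, eng)}
π[aname]: project onto (aname) (4 duplicate(s) eliminated) → {Cal, Rae, Sam, Yan}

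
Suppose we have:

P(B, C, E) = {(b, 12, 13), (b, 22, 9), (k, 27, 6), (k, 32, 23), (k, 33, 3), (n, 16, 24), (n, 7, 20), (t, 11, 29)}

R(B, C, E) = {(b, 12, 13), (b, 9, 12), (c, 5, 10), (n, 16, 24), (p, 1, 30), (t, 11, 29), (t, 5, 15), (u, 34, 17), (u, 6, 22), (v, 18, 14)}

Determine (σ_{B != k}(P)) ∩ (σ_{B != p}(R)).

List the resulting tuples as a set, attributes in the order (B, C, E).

{(b, 12, 13), (n, 16, 24), (t, 11, 29)}

σ[B != k]: keep tuples satisfying B != k → {(b, 12, 13), (b, 22, 9), (n, 16, 24), (n, 7, 20), (t, 11, 29)}
σ[B != p]: keep tuples satisfying B != p → {(b, 12, 13), (b, 9, 12), (c, 5, 10), (n, 16, 24), (t, 11, 29), (t, 5, 15), (u, 34, 17), (u, 6, 22), (v, 18, 14)}
Intersection: {(b, 12, 13), (b, 22, 9), (n, 16, 24), (n, 7, 20), (t, 11, 29)} with {(b, 12, 13), (b, 9, 12), (c, 5, 10), (n, 16, 24), (t, 11, 29), (t, 5, 15), (u, 34, 17), (u, 6, 22), (v, 18, 14)} → {(b, 12, 13), (n, 16, 24), (t, 11, 29)}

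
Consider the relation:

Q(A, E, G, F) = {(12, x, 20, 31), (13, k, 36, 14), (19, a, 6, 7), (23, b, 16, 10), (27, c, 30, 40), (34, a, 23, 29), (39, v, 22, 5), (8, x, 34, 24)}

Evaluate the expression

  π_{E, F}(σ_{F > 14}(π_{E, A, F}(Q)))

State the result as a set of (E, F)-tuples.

{(a, 29), (c, 40), (x, 24), (x, 31)}

π_{E, A, F} gives {(a, 19, 7), (a, 34, 29), (b, 23, 10), (c, 27, 40), (k, 13, 14), (v, 39, 5), (x, 12, 31), (x, 8, 24)}.
Filtering on F > 14 leaves {(a, 34, 29), (c, 27, 40), (x, 12, 31), (x, 8, 24)}.
π_{E, F} gives {(a, 29), (c, 40), (x, 24), (x, 31)}.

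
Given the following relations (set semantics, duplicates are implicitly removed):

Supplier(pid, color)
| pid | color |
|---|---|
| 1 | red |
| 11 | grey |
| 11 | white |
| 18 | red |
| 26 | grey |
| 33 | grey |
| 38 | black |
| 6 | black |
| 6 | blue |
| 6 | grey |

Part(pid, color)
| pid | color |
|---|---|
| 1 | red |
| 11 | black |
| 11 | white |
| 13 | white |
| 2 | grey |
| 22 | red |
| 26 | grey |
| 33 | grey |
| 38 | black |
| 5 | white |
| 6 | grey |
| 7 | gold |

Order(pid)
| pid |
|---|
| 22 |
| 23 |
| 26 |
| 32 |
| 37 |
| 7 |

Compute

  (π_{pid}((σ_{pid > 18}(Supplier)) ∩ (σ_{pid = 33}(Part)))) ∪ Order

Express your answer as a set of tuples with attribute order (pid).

Selection pid > 18: {(26, grey), (33, grey), (38, black)}
Selection pid = 33: {(33, grey)}
Intersection: {(26, grey), (33, grey), (38, black)} with {(33, grey)} → {(33, grey)}
Projecting to pid: {33}
Union: {33} with {22, 23, 26, 32, 37, 7} → {22, 23, 26, 32, 33, 37, 7}

{22, 23, 26, 32, 33, 37, 7}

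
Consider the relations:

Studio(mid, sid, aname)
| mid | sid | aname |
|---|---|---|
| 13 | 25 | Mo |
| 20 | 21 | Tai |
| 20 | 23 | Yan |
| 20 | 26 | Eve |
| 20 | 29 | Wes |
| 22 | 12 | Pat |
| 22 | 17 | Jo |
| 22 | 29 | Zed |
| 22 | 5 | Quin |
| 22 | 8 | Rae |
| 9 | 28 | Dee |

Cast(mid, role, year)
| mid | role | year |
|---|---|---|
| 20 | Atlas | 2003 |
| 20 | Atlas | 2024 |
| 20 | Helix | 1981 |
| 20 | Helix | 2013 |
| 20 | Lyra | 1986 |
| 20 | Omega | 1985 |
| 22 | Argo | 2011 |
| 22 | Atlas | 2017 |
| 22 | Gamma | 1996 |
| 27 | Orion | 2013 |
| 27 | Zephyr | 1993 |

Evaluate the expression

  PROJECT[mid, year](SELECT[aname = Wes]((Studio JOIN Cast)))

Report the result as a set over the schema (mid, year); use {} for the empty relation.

Natural join on mid: {(20, 21, Tai, Atlas, 2003), (20, 21, Tai, Atlas, 2024), (20, 21, Tai, Helix, 1981), (20, 21, Tai, Helix, 2013), (20, 21, Tai, Lyra, 1986), (20, 21, Tai, Omega, 1985), (20, 23, Yan, Atlas, 2003), (20, 23, Yan, Atlas, 2024), (20, 23, Yan, Helix, 1981), (20, 23, Yan, Helix, 2013), (20, 23, Yan, Lyra, 1986), (20, 23, Yan, Omega, 1985), (20, 26, Eve, Atlas, 2003), (20, 26, Eve, Atlas, 2024), (20, 26, Eve, Helix, 1981), (20, 26, Eve, Helix, 2013), (20, 26, Eve, Lyra, 1986), (20, 26, Eve, Omega, 1985), (20, 29, Wes, Atlas, 2003), (20, 29, Wes, Atlas, 2024), (20, 29, Wes, Helix, 1981), (20, 29, Wes, Helix, 2013), (20, 29, Wes, Lyra, 1986), (20, 29, Wes, Omega, 1985), (22, 12, Pat, Argo, 2011), (22, 12, Pat, Atlas, 2017), (22, 12, Pat, Gamma, 1996), (22, 17, Jo, Argo, 2011), (22, 17, Jo, Atlas, 2017), (22, 17, Jo, Gamma, 1996), (22, 29, Zed, Argo, 2011), (22, 29, Zed, Atlas, 2017), (22, 29, Zed, Gamma, 1996), (22, 5, Quin, Argo, 2011), (22, 5, Quin, Atlas, 2017), (22, 5, Quin, Gamma, 1996), (22, 8, Rae, Argo, 2011), (22, 8, Rae, Atlas, 2017), (22, 8, Rae, Gamma, 1996)}
Apply σ_{aname = Wes}; surviving tuples: {(20, 29, Wes, Atlas, 2003), (20, 29, Wes, Atlas, 2024), (20, 29, Wes, Helix, 1981), (20, 29, Wes, Helix, 2013), (20, 29, Wes, Lyra, 1986), (20, 29, Wes, Omega, 1985)}
Projecting to mid, year: {(20, 1981), (20, 1985), (20, 1986), (20, 2003), (20, 2013), (20, 2024)}

{(20, 1981), (20, 1985), (20, 1986), (20, 2003), (20, 2013), (20, 2024)}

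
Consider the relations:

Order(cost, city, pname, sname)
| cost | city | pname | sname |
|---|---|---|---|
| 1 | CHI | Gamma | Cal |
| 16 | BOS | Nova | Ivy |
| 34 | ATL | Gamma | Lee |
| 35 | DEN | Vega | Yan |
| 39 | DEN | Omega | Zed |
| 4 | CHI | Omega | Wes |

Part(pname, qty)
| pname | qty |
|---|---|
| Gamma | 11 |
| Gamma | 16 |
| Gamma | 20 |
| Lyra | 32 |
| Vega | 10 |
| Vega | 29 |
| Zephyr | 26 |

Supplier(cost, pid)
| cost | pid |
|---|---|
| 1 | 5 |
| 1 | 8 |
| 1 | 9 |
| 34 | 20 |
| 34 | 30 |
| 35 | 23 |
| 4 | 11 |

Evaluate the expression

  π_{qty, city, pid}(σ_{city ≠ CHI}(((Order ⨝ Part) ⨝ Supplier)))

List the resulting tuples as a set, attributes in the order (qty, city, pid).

Joining Order and Part on pname yields {(1, CHI, Gamma, Cal, 11), (1, CHI, Gamma, Cal, 16), (1, CHI, Gamma, Cal, 20), (34, ATL, Gamma, Lee, 11), (34, ATL, Gamma, Lee, 16), (34, ATL, Gamma, Lee, 20), (35, DEN, Vega, Yan, 10), (35, DEN, Vega, Yan, 29)}.
Joining (Order ⨝ Part) and Supplier on cost yields {(1, CHI, Gamma, Cal, 11, 5), (1, CHI, Gamma, Cal, 11, 8), (1, CHI, Gamma, Cal, 11, 9), (1, CHI, Gamma, Cal, 16, 5), (1, CHI, Gamma, Cal, 16, 8), (1, CHI, Gamma, Cal, 16, 9), (1, CHI, Gamma, Cal, 20, 5), (1, CHI, Gamma, Cal, 20, 8), (1, CHI, Gamma, Cal, 20, 9), (34, ATL, Gamma, Lee, 11, 20), (34, ATL, Gamma, Lee, 11, 30), (34, ATL, Gamma, Lee, 16, 20), (34, ATL, Gamma, Lee, 16, 30), (34, ATL, Gamma, Lee, 20, 20), (34, ATL, Gamma, Lee, 20, 30), (35, DEN, Vega, Yan, 10, 23), (35, DEN, Vega, Yan, 29, 23)}.
σ[city ≠ CHI]: keep tuples satisfying city ≠ CHI → {(34, ATL, Gamma, Lee, 11, 20), (34, ATL, Gamma, Lee, 11, 30), (34, ATL, Gamma, Lee, 16, 20), (34, ATL, Gamma, Lee, 16, 30), (34, ATL, Gamma, Lee, 20, 20), (34, ATL, Gamma, Lee, 20, 30), (35, DEN, Vega, Yan, 10, 23), (35, DEN, Vega, Yan, 29, 23)}
Projecting to qty, city, pid: {(10, DEN, 23), (11, ATL, 20), (11, ATL, 30), (16, ATL, 20), (16, ATL, 30), (20, ATL, 20), (20, ATL, 30), (29, DEN, 23)}

{(10, DEN, 23), (11, ATL, 20), (11, ATL, 30), (16, ATL, 20), (16, ATL, 30), (20, ATL, 20), (20, ATL, 30), (29, DEN, 23)}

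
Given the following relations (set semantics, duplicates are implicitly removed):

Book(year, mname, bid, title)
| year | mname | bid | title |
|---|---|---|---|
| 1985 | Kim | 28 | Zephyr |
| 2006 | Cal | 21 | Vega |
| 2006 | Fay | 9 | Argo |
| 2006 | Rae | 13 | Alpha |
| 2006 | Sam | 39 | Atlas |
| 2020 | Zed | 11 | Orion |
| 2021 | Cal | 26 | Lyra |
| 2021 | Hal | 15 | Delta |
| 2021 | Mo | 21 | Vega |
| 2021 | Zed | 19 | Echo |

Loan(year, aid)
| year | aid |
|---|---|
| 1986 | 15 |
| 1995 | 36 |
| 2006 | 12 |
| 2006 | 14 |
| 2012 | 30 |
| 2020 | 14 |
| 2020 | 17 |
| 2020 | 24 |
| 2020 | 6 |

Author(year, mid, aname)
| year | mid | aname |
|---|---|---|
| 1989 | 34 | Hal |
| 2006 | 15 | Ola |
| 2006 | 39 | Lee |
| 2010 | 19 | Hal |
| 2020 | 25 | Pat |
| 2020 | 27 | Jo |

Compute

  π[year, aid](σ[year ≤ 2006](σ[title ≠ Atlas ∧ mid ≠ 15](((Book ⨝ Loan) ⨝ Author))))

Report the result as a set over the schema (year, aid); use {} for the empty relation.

{(2006, 12), (2006, 14)}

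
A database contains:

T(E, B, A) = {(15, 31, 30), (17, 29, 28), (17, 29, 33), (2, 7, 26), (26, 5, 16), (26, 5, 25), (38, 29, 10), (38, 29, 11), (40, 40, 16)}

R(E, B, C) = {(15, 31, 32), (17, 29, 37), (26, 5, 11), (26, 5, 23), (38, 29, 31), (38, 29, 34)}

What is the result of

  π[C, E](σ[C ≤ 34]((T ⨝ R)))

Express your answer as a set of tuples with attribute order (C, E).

{(11, 26), (23, 26), (31, 38), (32, 15), (34, 38)}

Joining T and R on E, B yields {(15, 31, 30, 32), (17, 29, 28, 37), (17, 29, 33, 37), (26, 5, 16, 11), (26, 5, 16, 23), (26, 5, 25, 11), (26, 5, 25, 23), (38, 29, 10, 31), (38, 29, 10, 34), (38, 29, 11, 31), (38, 29, 11, 34)}.
Apply σ_{C ≤ 34}; surviving tuples: {(15, 31, 30, 32), (26, 5, 16, 11), (26, 5, 16, 23), (26, 5, 25, 11), (26, 5, 25, 23), (38, 29, 10, 31), (38, 29, 10, 34), (38, 29, 11, 31), (38, 29, 11, 34)}
Keep only column(s) C, E (4 duplicate(s) eliminated): {(11, 26), (23, 26), (31, 38), (32, 15), (34, 38)}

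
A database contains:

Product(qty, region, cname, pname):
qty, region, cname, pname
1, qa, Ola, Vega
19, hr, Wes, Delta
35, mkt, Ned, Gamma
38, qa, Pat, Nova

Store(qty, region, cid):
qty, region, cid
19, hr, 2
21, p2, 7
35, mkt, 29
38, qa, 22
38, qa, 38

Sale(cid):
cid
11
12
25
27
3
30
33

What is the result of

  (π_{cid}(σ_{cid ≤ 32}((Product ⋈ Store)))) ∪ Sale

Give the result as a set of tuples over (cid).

Natural join on qty, region: {(19, hr, Wes, Delta, 2), (35, mkt, Ned, Gamma, 29), (38, qa, Pat, Nova, 22), (38, qa, Pat, Nova, 38)}
σ[cid ≤ 32]: keep tuples satisfying cid ≤ 32 → {(19, hr, Wes, Delta, 2), (35, mkt, Ned, Gamma, 29), (38, qa, Pat, Nova, 22)}
Projecting to cid: {2, 22, 29}
Taking the union: {11, 12, 2, 22, 25, 27, 29, 3, 30, 33}

{11, 12, 2, 22, 25, 27, 29, 3, 30, 33}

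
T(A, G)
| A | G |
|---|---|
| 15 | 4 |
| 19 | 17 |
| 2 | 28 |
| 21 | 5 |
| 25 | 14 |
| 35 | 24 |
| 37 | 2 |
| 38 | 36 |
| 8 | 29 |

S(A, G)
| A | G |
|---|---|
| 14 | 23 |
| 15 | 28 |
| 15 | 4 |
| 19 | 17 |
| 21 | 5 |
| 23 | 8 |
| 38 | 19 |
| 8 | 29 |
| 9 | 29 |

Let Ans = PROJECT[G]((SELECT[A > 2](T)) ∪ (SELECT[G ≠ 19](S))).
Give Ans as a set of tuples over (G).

Selection A > 2: {(15, 4), (19, 17), (21, 5), (25, 14), (35, 24), (37, 2), (38, 36), (8, 29)}
Selection G ≠ 19: {(14, 23), (15, 28), (15, 4), (19, 17), (21, 5), (23, 8), (8, 29), (9, 29)}
Taking the union: {(14, 23), (15, 28), (15, 4), (19, 17), (21, 5), (23, 8), (25, 14), (35, 24), (37, 2), (38, 36), (8, 29), (9, 29)}
Keep only column(s) G (1 duplicate(s) eliminated): {14, 17, 2, 23, 24, 28, 29, 36, 4, 5, 8}

{14, 17, 2, 23, 24, 28, 29, 36, 4, 5, 8}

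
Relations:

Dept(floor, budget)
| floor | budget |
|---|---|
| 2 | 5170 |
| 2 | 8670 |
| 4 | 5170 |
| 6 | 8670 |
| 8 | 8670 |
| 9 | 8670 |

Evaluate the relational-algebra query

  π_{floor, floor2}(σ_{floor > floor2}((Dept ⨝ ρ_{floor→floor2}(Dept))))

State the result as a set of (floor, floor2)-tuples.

{(4, 2), (6, 2), (8, 2), (8, 6), (9, 2), (9, 6), (9, 8)}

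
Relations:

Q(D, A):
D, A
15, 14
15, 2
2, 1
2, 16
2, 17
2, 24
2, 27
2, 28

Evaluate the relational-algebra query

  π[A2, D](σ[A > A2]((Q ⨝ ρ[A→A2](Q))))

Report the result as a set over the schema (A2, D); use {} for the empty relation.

{(1, 2), (16, 2), (17, 2), (2, 15), (24, 2), (27, 2)}

ρ[A→A2]: schema becomes (D, A2); tuples unchanged.
Q ⋈ ρ[A→A2](Q) (natural join on D): {(15, 14, 14), (15, 14, 2), (15, 2, 14), (15, 2, 2), (2, 1, 1), (2, 1, 16), (2, 1, 17), (2, 1, 24), (2, 1, 27), (2, 1, 28), (2, 16, 1), (2, 16, 16), (2, 16, 17), (2, 16, 24), (2, 16, 27), (2, 16, 28), (2, 17, 1), (2, 17, 16), (2, 17, 17), (2, 17, 24), (2, 17, 27), (2, 17, 28), (2, 24, 1), (2, 24, 16), (2, 24, 17), (2, 24, 24), (2, 24, 27), (2, 24, 28), (2, 27, 1), (2, 27, 16), (2, 27, 17), (2, 27, 24), (2, 27, 27), (2, 27, 28), (2, 28, 1), (2, 28, 16), (2, 28, 17), (2, 28, 24), (2, 28, 27), (2, 28, 28)}
Apply σ_{A > A2}; surviving tuples: {(15, 14, 2), (2, 16, 1), (2, 17, 1), (2, 17, 16), (2, 24, 1), (2, 24, 16), (2, 24, 17), (2, 27, 1), (2, 27, 16), (2, 27, 17), (2, 27, 24), (2, 28, 1), (2, 28, 16), (2, 28, 17), (2, 28, 24), (2, 28, 27)}
Keep only column(s) A2, D (10 duplicate(s) eliminated): {(1, 2), (16, 2), (17, 2), (2, 15), (24, 2), (27, 2)}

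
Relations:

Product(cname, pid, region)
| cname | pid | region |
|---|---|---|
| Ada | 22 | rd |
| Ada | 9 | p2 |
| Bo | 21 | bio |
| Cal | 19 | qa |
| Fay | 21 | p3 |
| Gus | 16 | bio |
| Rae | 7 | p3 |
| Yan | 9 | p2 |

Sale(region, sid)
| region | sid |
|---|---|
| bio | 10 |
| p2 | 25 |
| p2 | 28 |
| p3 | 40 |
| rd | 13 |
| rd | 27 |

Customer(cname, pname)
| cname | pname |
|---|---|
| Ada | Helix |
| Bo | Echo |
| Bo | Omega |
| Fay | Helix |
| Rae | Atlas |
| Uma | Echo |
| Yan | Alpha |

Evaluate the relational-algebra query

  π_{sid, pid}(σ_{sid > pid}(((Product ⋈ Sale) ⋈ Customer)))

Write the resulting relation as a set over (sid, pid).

Product ⋈ Sale (natural join on region): {(Ada, 22, rd, 13), (Ada, 22, rd, 27), (Ada, 9, p2, 25), (Ada, 9, p2, 28), (Bo, 21, bio, 10), (Fay, 21, p3, 40), (Gus, 16, bio, 10), (Rae, 7, p3, 40), (Yan, 9, p2, 25), (Yan, 9, p2, 28)}
(Product ⋈ Sale) ⋈ Customer (natural join on cname): {(Ada, 22, rd, 13, Helix), (Ada, 22, rd, 27, Helix), (Ada, 9, p2, 25, Helix), (Ada, 9, p2, 28, Helix), (Bo, 21, bio, 10, Echo), (Bo, 21, bio, 10, Omega), (Fay, 21, p3, 40, Helix), (Rae, 7, p3, 40, Atlas), (Yan, 9, p2, 25, Alpha), (Yan, 9, p2, 28, Alpha)}
Apply σ_{sid > pid}; surviving tuples: {(Ada, 22, rd, 27, Helix), (Ada, 9, p2, 25, Helix), (Ada, 9, p2, 28, Helix), (Fay, 21, p3, 40, Helix), (Rae, 7, p3, 40, Atlas), (Yan, 9, p2, 25, Alpha), (Yan, 9, p2, 28, Alpha)}
Keep only column(s) sid, pid (2 duplicate(s) eliminated): {(25, 9), (27, 22), (28, 9), (40, 21), (40, 7)}

{(25, 9), (27, 22), (28, 9), (40, 21), (40, 7)}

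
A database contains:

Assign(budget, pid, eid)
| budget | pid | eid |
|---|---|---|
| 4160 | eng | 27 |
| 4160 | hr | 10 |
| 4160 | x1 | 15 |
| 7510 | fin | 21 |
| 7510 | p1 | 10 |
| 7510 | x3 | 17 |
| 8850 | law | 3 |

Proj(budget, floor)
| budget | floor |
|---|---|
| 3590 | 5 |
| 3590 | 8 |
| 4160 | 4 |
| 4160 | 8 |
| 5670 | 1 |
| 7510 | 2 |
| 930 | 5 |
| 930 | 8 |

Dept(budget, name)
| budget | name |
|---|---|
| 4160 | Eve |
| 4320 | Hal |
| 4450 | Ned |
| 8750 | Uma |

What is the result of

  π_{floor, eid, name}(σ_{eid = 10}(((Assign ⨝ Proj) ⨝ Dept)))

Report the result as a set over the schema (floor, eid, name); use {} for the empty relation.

Assign ⋈ Proj (natural join on budget): {(4160, eng, 27, 4), (4160, eng, 27, 8), (4160, hr, 10, 4), (4160, hr, 10, 8), (4160, x1, 15, 4), (4160, x1, 15, 8), (7510, fin, 21, 2), (7510, p1, 10, 2), (7510, x3, 17, 2)}
(Assign ⨝ Proj) ⋈ Dept (natural join on budget): {(4160, eng, 27, 4, Eve), (4160, eng, 27, 8, Eve), (4160, hr, 10, 4, Eve), (4160, hr, 10, 8, Eve), (4160, x1, 15, 4, Eve), (4160, x1, 15, 8, Eve)}
Filtering on eid = 10 leaves {(4160, hr, 10, 4, Eve), (4160, hr, 10, 8, Eve)}.
Projecting to floor, eid, name: {(4, 10, Eve), (8, 10, Eve)}

{(4, 10, Eve), (8, 10, Eve)}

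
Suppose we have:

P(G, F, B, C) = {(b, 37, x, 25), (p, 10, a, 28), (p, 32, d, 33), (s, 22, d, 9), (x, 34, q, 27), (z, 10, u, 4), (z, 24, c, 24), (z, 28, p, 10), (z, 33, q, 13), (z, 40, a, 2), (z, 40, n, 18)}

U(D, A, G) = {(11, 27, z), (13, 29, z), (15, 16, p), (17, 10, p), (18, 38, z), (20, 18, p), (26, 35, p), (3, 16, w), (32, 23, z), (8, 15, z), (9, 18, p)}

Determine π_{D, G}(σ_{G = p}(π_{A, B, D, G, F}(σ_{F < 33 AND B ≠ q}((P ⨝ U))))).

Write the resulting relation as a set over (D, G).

P ⋈ U (natural join on G): {(p, 10, a, 28, 15, 16), (p, 10, a, 28, 17, 10), (p, 10, a, 28, 20, 18), (p, 10, a, 28, 26, 35), (p, 10, a, 28, 9, 18), (p, 32, d, 33, 15, 16), (p, 32, d, 33, 17, 10), (p, 32, d, 33, 20, 18), (p, 32, d, 33, 26, 35), (p, 32, d, 33, 9, 18), (z, 10, u, 4, 11, 27), (z, 10, u, 4, 13, 29), (z, 10, u, 4, 18, 38), (z, 10, u, 4, 32, 23), (z, 10, u, 4, 8, 15), (z, 24, c, 24, 11, 27), (z, 24, c, 24, 13, 29), (z, 24, c, 24, 18, 38), (z, 24, c, 24, 32, 23), (z, 24, c, 24, 8, 15), (z, 28, p, 10, 11, 27), (z, 28, p, 10, 13, 29), (z, 28, p, 10, 18, 38), (z, 28, p, 10, 32, 23), (z, 28, p, 10, 8, 15), (z, 33, q, 13, 11, 27), (z, 33, q, 13, 13, 29), (z, 33, q, 13, 18, 38), (z, 33, q, 13, 32, 23), (z, 33, q, 13, 8, 15), (z, 40, a, 2, 11, 27), (z, 40, a, 2, 13, 29), (z, 40, a, 2, 18, 38), (z, 40, a, 2, 32, 23), (z, 40, a, 2, 8, 15), (z, 40, n, 18, 11, 27), (z, 40, n, 18, 13, 29), (z, 40, n, 18, 18, 38), (z, 40, n, 18, 32, 23), (z, 40, n, 18, 8, 15)}
Filtering on F < 33 AND B ≠ q leaves {(p, 10, a, 28, 15, 16), (p, 10, a, 28, 17, 10), (p, 10, a, 28, 20, 18), (p, 10, a, 28, 26, 35), (p, 10, a, 28, 9, 18), (p, 32, d, 33, 15, 16), (p, 32, d, 33, 17, 10), (p, 32, d, 33, 20, 18), (p, 32, d, 33, 26, 35), (p, 32, d, 33, 9, 18), (z, 10, u, 4, 11, 27), (z, 10, u, 4, 13, 29), (z, 10, u, 4, 18, 38), (z, 10, u, 4, 32, 23), (z, 10, u, 4, 8, 15), (z, 24, c, 24, 11, 27), (z, 24, c, 24, 13, 29), (z, 24, c, 24, 18, 38), (z, 24, c, 24, 32, 23), (z, 24, c, 24, 8, 15), (z, 28, p, 10, 11, 27), (z, 28, p, 10, 13, 29), (z, 28, p, 10, 18, 38), (z, 28, p, 10, 32, 23), (z, 28, p, 10, 8, 15)}.
Projecting to A, B, D, G, F: {(10, a, 17, p, 10), (10, d, 17, p, 32), (15, c, 8, z, 24), (15, p, 8, z, 28), (15, u, 8, z, 10), (16, a, 15, p, 10), (16, d, 15, p, 32), (18, a, 20, p, 10), (18, a, 9, p, 10), (18, d, 20, p, 32), (18, d, 9, p, 32), (23, c, 32, z, 24), (23, p, 32, z, 28), (23, u, 32, z, 10), (27, c, 11, z, 24), (27, p, 11, z, 28), (27, u, 11, z, 10), (29, c, 13, z, 24), (29, p, 13, z, 28), (29, u, 13, z, 10), (35, a, 26, p, 10), (35, d, 26, p, 32), (38, c, 18, z, 24), (38, p, 18, z, 28), (38, u, 18, z, 10)}
Filtering on G = p leaves {(10, a, 17, p, 10), (10, d, 17, p, 32), (16, a, 15, p, 10), (16, d, 15, p, 32), (18, a, 20, p, 10), (18, a, 9, p, 10), (18, d, 20, p, 32), (18, d, 9, p, 32), (35, a, 26, p, 10), (35, d, 26, p, 32)}.
Projecting to D, G (5 duplicate(s) eliminated): {(15, p), (17, p), (20, p), (26, p), (9, p)}

{(15, p), (17, p), (20, p), (26, p), (9, p)}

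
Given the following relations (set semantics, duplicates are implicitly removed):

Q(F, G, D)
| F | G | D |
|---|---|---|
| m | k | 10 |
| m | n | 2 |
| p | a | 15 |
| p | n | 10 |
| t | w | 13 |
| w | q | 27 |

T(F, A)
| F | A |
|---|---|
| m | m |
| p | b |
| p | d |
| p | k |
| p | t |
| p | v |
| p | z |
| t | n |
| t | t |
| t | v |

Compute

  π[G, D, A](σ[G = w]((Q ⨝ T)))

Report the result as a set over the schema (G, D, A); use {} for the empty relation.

{(w, 13, n), (w, 13, t), (w, 13, v)}

Joining Q and T on F yields {(m, k, 10, m), (m, n, 2, m), (p, a, 15, b), (p, a, 15, d), (p, a, 15, k), (p, a, 15, t), (p, a, 15, v), (p, a, 15, z), (p, n, 10, b), (p, n, 10, d), (p, n, 10, k), (p, n, 10, t), (p, n, 10, v), (p, n, 10, z), (t, w, 13, n), (t, w, 13, t), (t, w, 13, v)}.
Selection G = w: {(t, w, 13, n), (t, w, 13, t), (t, w, 13, v)}
Keep only column(s) G, D, A: {(w, 13, n), (w, 13, t), (w, 13, v)}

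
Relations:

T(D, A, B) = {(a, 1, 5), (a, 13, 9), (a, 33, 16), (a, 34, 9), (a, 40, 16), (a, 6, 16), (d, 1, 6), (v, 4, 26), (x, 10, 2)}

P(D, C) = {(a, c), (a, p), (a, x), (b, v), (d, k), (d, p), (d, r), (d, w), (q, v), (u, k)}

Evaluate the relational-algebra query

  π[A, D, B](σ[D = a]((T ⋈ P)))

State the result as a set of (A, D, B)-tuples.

{(1, a, 5), (13, a, 9), (33, a, 16), (34, a, 9), (40, a, 16), (6, a, 16)}

T ⋈ P (natural join on D): {(a, 1, 5, c), (a, 1, 5, p), (a, 1, 5, x), (a, 13, 9, c), (a, 13, 9, p), (a, 13, 9, x), (a, 33, 16, c), (a, 33, 16, p), (a, 33, 16, x), (a, 34, 9, c), (a, 34, 9, p), (a, 34, 9, x), (a, 40, 16, c), (a, 40, 16, p), (a, 40, 16, x), (a, 6, 16, c), (a, 6, 16, p), (a, 6, 16, x), (d, 1, 6, k), (d, 1, 6, p), (d, 1, 6, r), (d, 1, 6, w)}
Apply σ_{D = a}; surviving tuples: {(a, 1, 5, c), (a, 1, 5, p), (a, 1, 5, x), (a, 13, 9, c), (a, 13, 9, p), (a, 13, 9, x), (a, 33, 16, c), (a, 33, 16, p), (a, 33, 16, x), (a, 34, 9, c), (a, 34, 9, p), (a, 34, 9, x), (a, 40, 16, c), (a, 40, 16, p), (a, 40, 16, x), (a, 6, 16, c), (a, 6, 16, p), (a, 6, 16, x)}
π_{A, D, B} gives {(1, a, 5), (13, a, 9), (33, a, 16), (34, a, 9), (40, a, 16), (6, a, 16)} (12 duplicate(s) eliminated).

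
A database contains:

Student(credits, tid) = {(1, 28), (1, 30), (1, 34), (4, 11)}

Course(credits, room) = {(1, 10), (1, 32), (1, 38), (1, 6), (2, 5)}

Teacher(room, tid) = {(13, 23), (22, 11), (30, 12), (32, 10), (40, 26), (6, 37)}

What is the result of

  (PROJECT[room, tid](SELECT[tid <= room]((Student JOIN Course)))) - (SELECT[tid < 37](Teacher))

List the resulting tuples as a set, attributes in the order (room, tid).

Student ⋈ Course (natural join on credits): {(1, 28, 10), (1, 28, 32), (1, 28, 38), (1, 28, 6), (1, 30, 10), (1, 30, 32), (1, 30, 38), (1, 30, 6), (1, 34, 10), (1, 34, 32), (1, 34, 38), (1, 34, 6)}
σ[tid <= room]: keep tuples satisfying tid <= room → {(1, 28, 32), (1, 28, 38), (1, 30, 32), (1, 30, 38), (1, 34, 38)}
π[room, tid]: project onto (room, tid) → {(32, 28), (32, 30), (38, 28), (38, 30), (38, 34)}
σ[tid < 37]: keep tuples satisfying tid < 37 → {(13, 23), (22, 11), (30, 12), (32, 10), (40, 26)}
Difference: {(32, 28), (32, 30), (38, 28), (38, 30), (38, 34)} with {(13, 23), (22, 11), (30, 12), (32, 10), (40, 26)} → {(32, 28), (32, 30), (38, 28), (38, 30), (38, 34)}

{(32, 28), (32, 30), (38, 28), (38, 30), (38, 34)}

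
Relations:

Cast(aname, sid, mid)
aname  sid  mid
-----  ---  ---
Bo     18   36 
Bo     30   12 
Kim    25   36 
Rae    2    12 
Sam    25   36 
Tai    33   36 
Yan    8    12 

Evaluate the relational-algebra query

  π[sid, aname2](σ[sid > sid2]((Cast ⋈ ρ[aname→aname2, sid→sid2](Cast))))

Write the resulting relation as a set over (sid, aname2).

ρ[aname→aname2, sid→sid2]: schema becomes (aname2, sid2, mid); tuples unchanged.
Joining Cast and ρ[aname→aname2, sid→sid2](Cast) on mid yields {(Bo, 18, 36, Bo, 18), (Bo, 18, 36, Kim, 25), (Bo, 18, 36, Sam, 25), (Bo, 18, 36, Tai, 33), (Bo, 30, 12, Bo, 30), (Bo, 30, 12, Rae, 2), (Bo, 30, 12, Yan, 8), (Kim, 25, 36, Bo, 18), (Kim, 25, 36, Kim, 25), (Kim, 25, 36, Sam, 25), (Kim, 25, 36, Tai, 33), (Rae, 2, 12, Bo, 30), (Rae, 2, 12, Rae, 2), (Rae, 2, 12, Yan, 8), (Sam, 25, 36, Bo, 18), (Sam, 25, 36, Kim, 25), (Sam, 25, 36, Sam, 25), (Sam, 25, 36, Tai, 33), (Tai, 33, 36, Bo, 18), (Tai, 33, 36, Kim, 25), (Tai, 33, 36, Sam, 25), (Tai, 33, 36, Tai, 33), (Yan, 8, 12, Bo, 30), (Yan, 8, 12, Rae, 2), (Yan, 8, 12, Yan, 8)}.
Selection sid > sid2: {(Bo, 30, 12, Rae, 2), (Bo, 30, 12, Yan, 8), (Kim, 25, 36, Bo, 18), (Sam, 25, 36, Bo, 18), (Tai, 33, 36, Bo, 18), (Tai, 33, 36, Kim, 25), (Tai, 33, 36, Sam, 25), (Yan, 8, 12, Rae, 2)}
Projecting to sid, aname2 (1 duplicate(s) eliminated): {(25, Bo), (30, Rae), (30, Yan), (33, Bo), (33, Kim), (33, Sam), (8, Rae)}

{(25, Bo), (30, Rae), (30, Yan), (33, Bo), (33, Kim), (33, Sam), (8, Rae)}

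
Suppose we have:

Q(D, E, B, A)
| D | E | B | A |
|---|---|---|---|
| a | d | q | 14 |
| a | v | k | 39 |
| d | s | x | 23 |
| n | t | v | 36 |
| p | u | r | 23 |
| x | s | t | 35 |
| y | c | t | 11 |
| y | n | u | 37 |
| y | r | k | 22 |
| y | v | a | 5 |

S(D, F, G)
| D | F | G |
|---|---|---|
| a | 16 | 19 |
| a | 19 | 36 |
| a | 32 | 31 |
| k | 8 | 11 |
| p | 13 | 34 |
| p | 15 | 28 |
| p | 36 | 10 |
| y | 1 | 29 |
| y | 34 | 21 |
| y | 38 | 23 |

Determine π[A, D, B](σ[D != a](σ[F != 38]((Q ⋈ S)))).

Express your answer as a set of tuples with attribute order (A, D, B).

Q ⋈ S (natural join on D): {(a, d, q, 14, 16, 19), (a, d, q, 14, 19, 36), (a, d, q, 14, 32, 31), (a, v, k, 39, 16, 19), (a, v, k, 39, 19, 36), (a, v, k, 39, 32, 31), (p, u, r, 23, 13, 34), (p, u, r, 23, 15, 28), (p, u, r, 23, 36, 10), (y, c, t, 11, 1, 29), (y, c, t, 11, 34, 21), (y, c, t, 11, 38, 23), (y, n, u, 37, 1, 29), (y, n, u, 37, 34, 21), (y, n, u, 37, 38, 23), (y, r, k, 22, 1, 29), (y, r, k, 22, 34, 21), (y, r, k, 22, 38, 23), (y, v, a, 5, 1, 29), (y, v, a, 5, 34, 21), (y, v, a, 5, 38, 23)}
Selection F != 38: {(a, d, q, 14, 16, 19), (a, d, q, 14, 19, 36), (a, d, q, 14, 32, 31), (a, v, k, 39, 16, 19), (a, v, k, 39, 19, 36), (a, v, k, 39, 32, 31), (p, u, r, 23, 13, 34), (p, u, r, 23, 15, 28), (p, u, r, 23, 36, 10), (y, c, t, 11, 1, 29), (y, c, t, 11, 34, 21), (y, n, u, 37, 1, 29), (y, n, u, 37, 34, 21), (y, r, k, 22, 1, 29), (y, r, k, 22, 34, 21), (y, v, a, 5, 1, 29), (y, v, a, 5, 34, 21)}
Selection D != a: {(p, u, r, 23, 13, 34), (p, u, r, 23, 15, 28), (p, u, r, 23, 36, 10), (y, c, t, 11, 1, 29), (y, c, t, 11, 34, 21), (y, n, u, 37, 1, 29), (y, n, u, 37, 34, 21), (y, r, k, 22, 1, 29), (y, r, k, 22, 34, 21), (y, v, a, 5, 1, 29), (y, v, a, 5, 34, 21)}
Keep only column(s) A, D, B (6 duplicate(s) eliminated): {(11, y, t), (22, y, k), (23, p, r), (37, y, u), (5, y, a)}

{(11, y, t), (22, y, k), (23, p, r), (37, y, u), (5, y, a)}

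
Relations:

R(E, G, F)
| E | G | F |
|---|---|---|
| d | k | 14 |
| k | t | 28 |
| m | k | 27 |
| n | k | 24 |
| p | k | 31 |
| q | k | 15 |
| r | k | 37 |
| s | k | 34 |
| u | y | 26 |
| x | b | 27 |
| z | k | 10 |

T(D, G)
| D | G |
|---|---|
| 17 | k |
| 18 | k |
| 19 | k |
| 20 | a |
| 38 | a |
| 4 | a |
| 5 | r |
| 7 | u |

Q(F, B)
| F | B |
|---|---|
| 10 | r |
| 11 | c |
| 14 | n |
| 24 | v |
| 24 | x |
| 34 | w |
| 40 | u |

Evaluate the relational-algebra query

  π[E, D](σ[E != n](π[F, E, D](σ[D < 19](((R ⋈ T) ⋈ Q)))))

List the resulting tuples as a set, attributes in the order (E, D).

Natural join on G: {(d, k, 14, 17), (d, k, 14, 18), (d, k, 14, 19), (m, k, 27, 17), (m, k, 27, 18), (m, k, 27, 19), (n, k, 24, 17), (n, k, 24, 18), (n, k, 24, 19), (p, k, 31, 17), (p, k, 31, 18), (p, k, 31, 19), (q, k, 15, 17), (q, k, 15, 18), (q, k, 15, 19), (r, k, 37, 17), (r, k, 37, 18), (r, k, 37, 19), (s, k, 34, 17), (s, k, 34, 18), (s, k, 34, 19), (z, k, 10, 17), (z, k, 10, 18), (z, k, 10, 19)}
Natural join on F: {(d, k, 14, 17, n), (d, k, 14, 18, n), (d, k, 14, 19, n), (n, k, 24, 17, v), (n, k, 24, 17, x), (n, k, 24, 18, v), (n, k, 24, 18, x), (n, k, 24, 19, v), (n, k, 24, 19, x), (s, k, 34, 17, w), (s, k, 34, 18, w), (s, k, 34, 19, w), (z, k, 10, 17, r), (z, k, 10, 18, r), (z, k, 10, 19, r)}
Selection D < 19: {(d, k, 14, 17, n), (d, k, 14, 18, n), (n, k, 24, 17, v), (n, k, 24, 17, x), (n, k, 24, 18, v), (n, k, 24, 18, x), (s, k, 34, 17, w), (s, k, 34, 18, w), (z, k, 10, 17, r), (z, k, 10, 18, r)}
Projecting to F, E, D (2 duplicate(s) eliminated): {(10, z, 17), (10, z, 18), (14, d, 17), (14, d, 18), (24, n, 17), (24, n, 18), (34, s, 17), (34, s, 18)}
Selection E != n: {(10, z, 17), (10, z, 18), (14, d, 17), (14, d, 18), (34, s, 17), (34, s, 18)}
Projecting to E, D: {(d, 17), (d, 18), (s, 17), (s, 18), (z, 17), (z, 18)}

{(d, 17), (d, 18), (s, 17), (s, 18), (z, 17), (z, 18)}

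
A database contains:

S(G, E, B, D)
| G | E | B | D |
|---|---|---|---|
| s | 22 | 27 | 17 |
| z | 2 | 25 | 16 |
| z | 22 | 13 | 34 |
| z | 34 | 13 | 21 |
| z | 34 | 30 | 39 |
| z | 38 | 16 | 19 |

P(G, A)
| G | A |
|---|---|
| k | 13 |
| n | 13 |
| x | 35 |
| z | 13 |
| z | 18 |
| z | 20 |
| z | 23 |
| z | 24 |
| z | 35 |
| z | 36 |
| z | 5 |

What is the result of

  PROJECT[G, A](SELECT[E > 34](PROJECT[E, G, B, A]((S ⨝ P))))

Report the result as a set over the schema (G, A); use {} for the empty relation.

{(z, 13), (z, 18), (z, 20), (z, 23), (z, 24), (z, 35), (z, 36), (z, 5)}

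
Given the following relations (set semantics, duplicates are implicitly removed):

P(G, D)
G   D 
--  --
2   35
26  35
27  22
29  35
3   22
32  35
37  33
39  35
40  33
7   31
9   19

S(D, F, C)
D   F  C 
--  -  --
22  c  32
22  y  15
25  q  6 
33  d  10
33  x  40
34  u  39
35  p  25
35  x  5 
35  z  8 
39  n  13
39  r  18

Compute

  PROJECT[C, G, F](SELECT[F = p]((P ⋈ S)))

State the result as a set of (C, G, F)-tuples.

Joining P and S on D yields {(2, 35, p, 25), (2, 35, x, 5), (2, 35, z, 8), (26, 35, p, 25), (26, 35, x, 5), (26, 35, z, 8), (27, 22, c, 32), (27, 22, y, 15), (29, 35, p, 25), (29, 35, x, 5), (29, 35, z, 8), (3, 22, c, 32), (3, 22, y, 15), (32, 35, p, 25), (32, 35, x, 5), (32, 35, z, 8), (37, 33, d, 10), (37, 33, x, 40), (39, 35, p, 25), (39, 35, x, 5), (39, 35, z, 8), (40, 33, d, 10), (40, 33, x, 40)}.
Filtering on F = p leaves {(2, 35, p, 25), (26, 35, p, 25), (29, 35, p, 25), (32, 35, p, 25), (39, 35, p, 25)}.
π_{C, G, F} gives {(25, 2, p), (25, 26, p), (25, 29, p), (25, 32, p), (25, 39, p)}.

{(25, 2, p), (25, 26, p), (25, 29, p), (25, 32, p), (25, 39, p)}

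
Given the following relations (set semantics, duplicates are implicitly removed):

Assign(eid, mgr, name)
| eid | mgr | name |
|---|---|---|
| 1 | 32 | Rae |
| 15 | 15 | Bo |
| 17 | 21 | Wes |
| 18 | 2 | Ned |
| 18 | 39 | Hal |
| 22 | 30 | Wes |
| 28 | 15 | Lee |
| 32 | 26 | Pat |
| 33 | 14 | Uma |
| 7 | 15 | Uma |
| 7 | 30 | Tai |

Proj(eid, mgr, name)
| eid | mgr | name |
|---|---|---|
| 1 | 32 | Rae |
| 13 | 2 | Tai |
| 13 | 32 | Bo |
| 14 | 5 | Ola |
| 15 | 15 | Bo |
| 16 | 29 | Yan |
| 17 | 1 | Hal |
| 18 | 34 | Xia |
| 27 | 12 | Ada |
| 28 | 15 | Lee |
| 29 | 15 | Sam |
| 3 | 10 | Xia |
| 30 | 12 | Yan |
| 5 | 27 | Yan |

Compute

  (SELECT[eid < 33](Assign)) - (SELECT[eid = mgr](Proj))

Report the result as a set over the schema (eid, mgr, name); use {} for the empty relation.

{(1, 32, Rae), (17, 21, Wes), (18, 2, Ned), (18, 39, Hal), (22, 30, Wes), (28, 15, Lee), (32, 26, Pat), (7, 15, Uma), (7, 30, Tai)}

σ[eid < 33]: keep tuples satisfying eid < 33 → {(1, 32, Rae), (15, 15, Bo), (17, 21, Wes), (18, 2, Ned), (18, 39, Hal), (22, 30, Wes), (28, 15, Lee), (32, 26, Pat), (7, 15, Uma), (7, 30, Tai)}
σ[eid = mgr]: keep tuples satisfying eid = mgr → {(15, 15, Bo)}
Set difference of the two operands is {(1, 32, Rae), (17, 21, Wes), (18, 2, Ned), (18, 39, Hal), (22, 30, Wes), (28, 15, Lee), (32, 26, Pat), (7, 15, Uma), (7, 30, Tai)}.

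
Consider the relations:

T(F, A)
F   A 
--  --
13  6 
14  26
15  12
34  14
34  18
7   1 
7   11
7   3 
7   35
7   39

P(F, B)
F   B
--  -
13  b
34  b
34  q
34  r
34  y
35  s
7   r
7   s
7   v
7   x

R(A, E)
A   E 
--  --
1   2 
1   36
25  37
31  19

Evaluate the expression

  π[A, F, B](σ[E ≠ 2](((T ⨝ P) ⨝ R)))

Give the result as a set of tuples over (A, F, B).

Joining T and P on F yields {(13, 6, b), (34, 14, b), (34, 14, q), (34, 14, r), (34, 14, y), (34, 18, b), (34, 18, q), (34, 18, r), (34, 18, y), (7, 1, r), (7, 1, s), (7, 1, v), (7, 1, x), (7, 11, r), (7, 11, s), (7, 11, v), (7, 11, x), (7, 3, r), (7, 3, s), (7, 3, v), (7, 3, x), (7, 35, r), (7, 35, s), (7, 35, v), (7, 35, x), (7, 39, r), (7, 39, s), (7, 39, v), (7, 39, x)}.
Joining (T ⨝ P) and R on A yields {(7, 1, r, 2), (7, 1, r, 36), (7, 1, s, 2), (7, 1, s, 36), (7, 1, v, 2), (7, 1, v, 36), (7, 1, x, 2), (7, 1, x, 36)}.
Filtering on E ≠ 2 leaves {(7, 1, r, 36), (7, 1, s, 36), (7, 1, v, 36), (7, 1, x, 36)}.
π[A, F, B]: project onto (A, F, B) → {(1, 7, r), (1, 7, s), (1, 7, v), (1, 7, x)}

{(1, 7, r), (1, 7, s), (1, 7, v), (1, 7, x)}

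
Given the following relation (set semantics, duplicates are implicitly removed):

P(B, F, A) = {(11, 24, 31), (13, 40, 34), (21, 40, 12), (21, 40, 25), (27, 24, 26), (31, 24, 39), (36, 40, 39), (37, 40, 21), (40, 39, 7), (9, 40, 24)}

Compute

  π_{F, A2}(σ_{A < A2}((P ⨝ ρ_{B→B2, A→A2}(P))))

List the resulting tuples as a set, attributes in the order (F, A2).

ρ[B→B2, A→A2]: schema becomes (B2, F, A2); tuples unchanged.
Joining P and ρ_{B→B2, A→A2}(P) on F yields {(11, 24, 31, 11, 31), (11, 24, 31, 27, 26), (11, 24, 31, 31, 39), (13, 40, 34, 13, 34), (13, 40, 34, 21, 12), (13, 40, 34, 21, 25), (13, 40, 34, 36, 39), (13, 40, 34, 37, 21), (13, 40, 34, 9, 24), (21, 40, 12, 13, 34), (21, 40, 12, 21, 12), (21, 40, 12, 21, 25), (21, 40, 12, 36, 39), (21, 40, 12, 37, 21), (21, 40, 12, 9, 24), (21, 40, 25, 13, 34), (21, 40, 25, 21, 12), (21, 40, 25, 21, 25), (21, 40, 25, 36, 39), (21, 40, 25, 37, 21), (21, 40, 25, 9, 24), (27, 24, 26, 11, 31), (27, 24, 26, 27, 26), (27, 24, 26, 31, 39), (31, 24, 39, 11, 31), (31, 24, 39, 27, 26), (31, 24, 39, 31, 39), (36, 40, 39, 13, 34), (36, 40, 39, 21, 12), (36, 40, 39, 21, 25), (36, 40, 39, 36, 39), (36, 40, 39, 37, 21), (36, 40, 39, 9, 24), (37, 40, 21, 13, 34), (37, 40, 21, 21, 12), (37, 40, 21, 21, 25), (37, 40, 21, 36, 39), (37, 40, 21, 37, 21), (37, 40, 21, 9, 24), (40, 39, 7, 40, 7), (9, 40, 24, 13, 34), (9, 40, 24, 21, 12), (9, 40, 24, 21, 25), (9, 40, 24, 36, 39), (9, 40, 24, 37, 21), (9, 40, 24, 9, 24)}.
Apply σ_{A < A2}; surviving tuples: {(11, 24, 31, 31, 39), (13, 40, 34, 36, 39), (21, 40, 12, 13, 34), (21, 40, 12, 21, 25), (21, 40, 12, 36, 39), (21, 40, 12, 37, 21), (21, 40, 12, 9, 24), (21, 40, 25, 13, 34), (21, 40, 25, 36, 39), (27, 24, 26, 11, 31), (27, 24, 26, 31, 39), (37, 40, 21, 13, 34), (37, 40, 21, 21, 25), (37, 40, 21, 36, 39), (37, 40, 21, 9, 24), (9, 40, 24, 13, 34), (9, 40, 24, 21, 25), (9, 40, 24, 36, 39)}
π_{F, A2} gives {(24, 31), (24, 39), (40, 21), (40, 24), (40, 25), (40, 34), (40, 39)} (11 duplicate(s) eliminated).

{(24, 31), (24, 39), (40, 21), (40, 24), (40, 25), (40, 34), (40, 39)}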